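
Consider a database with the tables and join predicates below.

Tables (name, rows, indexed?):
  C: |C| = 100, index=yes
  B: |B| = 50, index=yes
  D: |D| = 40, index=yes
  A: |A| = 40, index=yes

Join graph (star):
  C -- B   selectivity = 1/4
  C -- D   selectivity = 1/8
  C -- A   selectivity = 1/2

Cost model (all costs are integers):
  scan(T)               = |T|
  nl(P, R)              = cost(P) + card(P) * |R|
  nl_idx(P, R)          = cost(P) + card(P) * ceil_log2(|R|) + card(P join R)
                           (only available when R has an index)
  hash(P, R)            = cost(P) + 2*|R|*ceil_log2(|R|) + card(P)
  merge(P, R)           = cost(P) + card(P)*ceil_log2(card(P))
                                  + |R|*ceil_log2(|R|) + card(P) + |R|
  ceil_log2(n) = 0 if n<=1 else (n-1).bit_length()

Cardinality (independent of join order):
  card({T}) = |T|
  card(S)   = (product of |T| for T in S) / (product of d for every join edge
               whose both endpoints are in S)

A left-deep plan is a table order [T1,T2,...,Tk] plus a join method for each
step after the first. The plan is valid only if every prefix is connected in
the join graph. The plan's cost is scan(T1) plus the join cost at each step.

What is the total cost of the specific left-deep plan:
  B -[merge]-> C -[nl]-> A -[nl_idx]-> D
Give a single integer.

326200

step 1: scan B: cost=50, card=50
step 2: join C via merge
    card(P join C) = 50*100/(4) = 1250
    cost = 50 + 50*6 + 100*7 + 50 + 100 = 1200
step 3: join A via nl
    card(P join A) = 1250*40/(2) = 25000
    cost = 1200 + 1250*40 = 51200
step 4: join D via nl_idx
    card(P join D) = 25000*40/(8) = 125000
    cost = 51200 + 25000*6 + 125000 = 326200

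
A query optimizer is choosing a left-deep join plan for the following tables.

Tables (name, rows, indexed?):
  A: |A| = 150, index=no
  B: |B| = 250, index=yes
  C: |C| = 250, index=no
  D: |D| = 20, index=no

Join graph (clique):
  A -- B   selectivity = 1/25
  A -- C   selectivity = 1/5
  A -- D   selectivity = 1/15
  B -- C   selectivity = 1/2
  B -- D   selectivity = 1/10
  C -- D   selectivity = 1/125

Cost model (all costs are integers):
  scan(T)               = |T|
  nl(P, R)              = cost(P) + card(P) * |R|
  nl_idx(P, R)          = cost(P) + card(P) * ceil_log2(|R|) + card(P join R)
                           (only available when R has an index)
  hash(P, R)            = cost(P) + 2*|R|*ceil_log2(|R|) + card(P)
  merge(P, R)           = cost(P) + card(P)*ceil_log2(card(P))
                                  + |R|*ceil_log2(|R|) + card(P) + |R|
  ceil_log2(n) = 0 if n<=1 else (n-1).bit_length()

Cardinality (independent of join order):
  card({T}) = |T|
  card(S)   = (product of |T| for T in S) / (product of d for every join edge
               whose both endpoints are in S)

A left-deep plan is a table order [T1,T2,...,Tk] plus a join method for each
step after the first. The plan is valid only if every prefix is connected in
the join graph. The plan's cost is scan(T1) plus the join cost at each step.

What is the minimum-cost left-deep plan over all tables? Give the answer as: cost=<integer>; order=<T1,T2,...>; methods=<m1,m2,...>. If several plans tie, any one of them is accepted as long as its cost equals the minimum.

Selinger DP (subsets sized 1..n):
  {A}: scan cost=150, card=150
  {B}: scan cost=250, card=250
  {C}: scan cost=250, card=250
  {D}: scan cost=20, card=20
  {AB}: card=1500; try (B,nl_idx)→2850, (A,hash)→2900, (B,merge)→3750, (A,merge)→3850, (B,hash)→4300, (B,nl)→37650 …(+1); best=2850 via (B,nl_idx)
  {AC}: card=7500; try (A,hash)→2900, (C,merge)→3750, (A,merge)→3850, (C,hash)→4300, (C,nl)→37650, (A,nl)→37750; best=2900 via (A,hash)
  {AD}: card=200; try (D,hash)→500, (A,merge)→1490, (D,merge)→1620, (A,hash)→2440, (A,nl)→3020, (D,nl)→3150; best=500 via (D,hash)
  {BC}: card=31250; try (C,hash)→4500, (B,hash)→4500, (C,merge)→4750, (B,merge)→4750, (B,nl_idx)→33500, (C,nl)→62750 …(+1); best=4500 via (C,hash)
  {BD}: card=500; try (B,nl_idx)→680, (D,hash)→700, (B,merge)→2390, (D,merge)→2620, (B,hash)→4040, (B,nl)→5020 …(+1); best=680 via (B,nl_idx)
  {CD}: card=40; try (D,hash)→700, (C,merge)→2390, (D,merge)→2620, (C,hash)→4040, (C,nl)→5020, (D,nl)→5250; best=700 via (D,hash)
  {ABC}: card=37500; try (C,hash)→8350, (B,hash)→14400, (C,merge)→23100, (A,hash)→38150, (B,nl_idx)→100400, (B,merge)→110150 …(+4); best=8350 via (C,hash)
  {ABD}: card=200; try (B,nl_idx)→2300, (A,hash)→3580, (D,hash)→4550, (B,merge)→4550, (B,hash)→4700, (A,merge)→7030 …(+4); best=2300 via (B,nl_idx)
  {ACD}: card=80; try (A,merge)→2330, (A,hash)→3140, (C,merge)→4550, (C,hash)→4700, (A,nl)→6700, (D,hash)→10600 …(+3); best=2330 via (A,merge)
  {BCD}: card=500; try (B,nl_idx)→1520, (B,merge)→3230, (B,hash)→4740, (C,hash)→5180, (C,merge)→7930, (B,nl)→10700 …(+4); best=1520 via (B,nl_idx)
  {ABCD}: card=40; try (B,nl_idx)→3010, (A,hash)→4420, (B,merge)→5220, (C,merge)→6350, (B,hash)→6410, (C,hash)→6500 …(+7); best=3010 via (B,nl_idx)

cost=3010; order=C,D,A,B; methods=hash,merge,nl_idx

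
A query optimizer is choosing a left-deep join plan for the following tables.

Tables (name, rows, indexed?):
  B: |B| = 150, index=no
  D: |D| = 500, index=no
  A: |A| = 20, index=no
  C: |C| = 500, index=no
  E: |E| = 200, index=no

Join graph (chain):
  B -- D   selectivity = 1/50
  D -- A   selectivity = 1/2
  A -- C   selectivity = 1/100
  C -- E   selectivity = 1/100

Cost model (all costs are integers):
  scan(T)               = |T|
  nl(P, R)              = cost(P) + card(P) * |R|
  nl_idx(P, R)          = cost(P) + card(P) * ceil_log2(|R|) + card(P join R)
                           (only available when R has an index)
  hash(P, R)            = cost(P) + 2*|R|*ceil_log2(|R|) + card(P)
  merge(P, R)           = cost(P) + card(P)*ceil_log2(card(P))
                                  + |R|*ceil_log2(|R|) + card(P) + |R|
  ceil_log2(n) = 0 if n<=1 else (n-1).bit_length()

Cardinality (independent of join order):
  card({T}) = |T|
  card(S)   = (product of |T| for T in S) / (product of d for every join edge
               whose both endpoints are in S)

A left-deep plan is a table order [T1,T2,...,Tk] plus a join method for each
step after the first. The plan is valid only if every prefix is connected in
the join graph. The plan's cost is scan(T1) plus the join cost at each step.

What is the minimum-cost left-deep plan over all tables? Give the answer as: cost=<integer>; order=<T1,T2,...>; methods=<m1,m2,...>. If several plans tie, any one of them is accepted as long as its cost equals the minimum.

Selinger DP (subsets sized 1..n):
  {B}: scan cost=150, card=150
  {D}: scan cost=500, card=500
  {A}: scan cost=20, card=20
  {C}: scan cost=500, card=500
  {E}: scan cost=200, card=200
  {BD}: card=1500; try (B,hash)→3400, (D,merge)→6500, (B,merge)→6850, (D,hash)→9300, (D,nl)→75150, (B,nl)→75500; best=3400 via (B,hash)
  {AD}: card=5000; try (A,hash)→1200, (D,merge)→5140, (A,merge)→5620, (D,hash)→9040, (D,nl)→10020, (A,nl)→10500; best=1200 via (A,hash)
  {AC}: card=100; try (A,hash)→1200, (C,merge)→5140, (A,merge)→5620, (C,hash)→9040, (C,nl)→10020, (A,nl)→10500; best=1200 via (A,hash)
  {CE}: card=1000; try (E,hash)→4200, (C,merge)→7000, (E,merge)→7300, (C,hash)→9400, (C,nl)→100200, (E,nl)→100500; best=4200 via (E,hash)
  {ABD}: card=15000; try (A,hash)→5100, (B,hash)→8600, (A,merge)→21520, (A,nl)→33400, (B,merge)→72550, (B,nl)→751200; best=5100 via (A,hash)
  {ACD}: card=25000; try (D,merge)→7000, (D,hash)→10300, (C,hash)→15200, (D,nl)→51200, (C,merge)→76200, (C,nl)→2501200; best=7000 via (D,merge)
  {ACE}: card=200; try (E,merge)→3800, (E,hash)→4500, (A,hash)→5400, (A,merge)→15320, (E,nl)→21200, (A,nl)→24200; best=3800 via (E,merge)
  {ABCD}: card=75000; try (C,hash)→29100, (B,hash)→34400, (C,merge)→235100, (B,merge)→408350, (B,nl)→3757000, (C,nl)→7505100; best=29100 via (C,hash)
  {ACDE}: card=50000; try (D,merge)→10600, (D,hash)→13000, (E,hash)→35200, (D,nl)→103800, (E,merge)→408800, (E,nl)→5007000; best=10600 via (D,merge)
  {ABCDE}: card=150000; try (B,hash)→63000, (E,hash)→107300, (B,merge)→861950, (E,merge)→1380900, (B,nl)→7510600, (E,nl)→15029100; best=63000 via (B,hash)

cost=63000; order=C,A,E,D,B; methods=hash,merge,merge,hash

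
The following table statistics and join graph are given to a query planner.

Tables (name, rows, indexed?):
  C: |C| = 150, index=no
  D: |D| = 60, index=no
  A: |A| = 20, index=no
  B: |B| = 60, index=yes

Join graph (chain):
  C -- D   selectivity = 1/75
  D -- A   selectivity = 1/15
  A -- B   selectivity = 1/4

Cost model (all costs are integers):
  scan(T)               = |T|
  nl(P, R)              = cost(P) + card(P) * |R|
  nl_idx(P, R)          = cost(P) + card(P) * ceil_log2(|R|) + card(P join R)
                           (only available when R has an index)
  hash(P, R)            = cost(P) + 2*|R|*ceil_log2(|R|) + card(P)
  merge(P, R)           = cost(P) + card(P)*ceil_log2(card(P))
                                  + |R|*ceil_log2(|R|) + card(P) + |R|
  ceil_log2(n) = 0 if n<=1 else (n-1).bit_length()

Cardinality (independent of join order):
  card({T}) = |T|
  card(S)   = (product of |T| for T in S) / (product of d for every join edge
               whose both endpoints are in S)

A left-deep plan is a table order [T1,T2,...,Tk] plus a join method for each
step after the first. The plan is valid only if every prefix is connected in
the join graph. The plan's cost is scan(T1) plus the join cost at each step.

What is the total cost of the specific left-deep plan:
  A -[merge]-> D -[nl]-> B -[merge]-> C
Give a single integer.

21110

step 1: scan A: cost=20, card=20
step 2: join D via merge
    card(P join D) = 20*60/(15) = 80
    cost = 20 + 20*5 + 60*6 + 20 + 60 = 560
step 3: join B via nl
    card(P join B) = 80*60/(4) = 1200
    cost = 560 + 80*60 = 5360
step 4: join C via merge
    card(P join C) = 1200*150/(75) = 2400
    cost = 5360 + 1200*11 + 150*8 + 1200 + 150 = 21110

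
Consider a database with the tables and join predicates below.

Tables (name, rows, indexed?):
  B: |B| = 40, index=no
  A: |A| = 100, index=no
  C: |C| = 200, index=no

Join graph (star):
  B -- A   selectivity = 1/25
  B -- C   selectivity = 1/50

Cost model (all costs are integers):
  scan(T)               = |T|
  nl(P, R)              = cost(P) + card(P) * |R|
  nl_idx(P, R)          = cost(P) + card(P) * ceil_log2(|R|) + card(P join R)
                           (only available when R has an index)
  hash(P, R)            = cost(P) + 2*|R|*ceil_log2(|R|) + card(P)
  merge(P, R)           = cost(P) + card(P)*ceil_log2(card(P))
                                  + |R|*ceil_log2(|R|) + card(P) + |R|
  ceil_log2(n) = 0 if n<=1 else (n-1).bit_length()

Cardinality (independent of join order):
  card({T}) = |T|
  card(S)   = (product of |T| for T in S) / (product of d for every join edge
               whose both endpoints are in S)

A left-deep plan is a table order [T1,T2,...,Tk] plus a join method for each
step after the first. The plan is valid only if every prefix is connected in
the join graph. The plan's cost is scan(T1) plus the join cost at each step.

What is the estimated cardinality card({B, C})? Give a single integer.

160

Tables in S: B(40), C(200)
Edges inside S: B-C(d=50)
numerator = 40 * 200 = 8000
denominator = 50 = 50
card(S) = 8000 / 50 = 160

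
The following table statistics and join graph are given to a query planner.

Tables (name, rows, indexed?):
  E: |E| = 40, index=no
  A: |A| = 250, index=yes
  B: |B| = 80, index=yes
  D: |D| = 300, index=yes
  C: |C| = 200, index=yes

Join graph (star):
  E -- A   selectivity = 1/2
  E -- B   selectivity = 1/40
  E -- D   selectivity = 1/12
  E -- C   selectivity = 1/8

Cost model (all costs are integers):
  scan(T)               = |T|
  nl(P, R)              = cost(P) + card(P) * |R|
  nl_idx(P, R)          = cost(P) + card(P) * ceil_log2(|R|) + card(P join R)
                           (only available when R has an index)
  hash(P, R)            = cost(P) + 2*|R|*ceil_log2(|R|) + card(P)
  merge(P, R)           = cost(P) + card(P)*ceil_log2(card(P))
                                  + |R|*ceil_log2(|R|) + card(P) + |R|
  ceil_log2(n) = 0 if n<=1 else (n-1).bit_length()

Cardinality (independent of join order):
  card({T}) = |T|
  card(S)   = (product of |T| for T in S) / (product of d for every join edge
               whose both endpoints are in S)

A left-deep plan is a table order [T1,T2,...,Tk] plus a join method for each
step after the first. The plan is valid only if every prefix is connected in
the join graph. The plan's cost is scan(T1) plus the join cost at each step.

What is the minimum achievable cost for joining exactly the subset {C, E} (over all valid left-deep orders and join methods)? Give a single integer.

880

Selinger DP over subsets of {C,E}:
  {E}: scan cost=40, card=40
  {C}: scan cost=200, card=200
  {CE}: card=1000; try (E,hash)→880, (C,nl_idx)→1360, (C,merge)→2120, (E,merge)→2280, (C,hash)→3280, (C,nl)→8040 …(+1); best=880 via (E,hash)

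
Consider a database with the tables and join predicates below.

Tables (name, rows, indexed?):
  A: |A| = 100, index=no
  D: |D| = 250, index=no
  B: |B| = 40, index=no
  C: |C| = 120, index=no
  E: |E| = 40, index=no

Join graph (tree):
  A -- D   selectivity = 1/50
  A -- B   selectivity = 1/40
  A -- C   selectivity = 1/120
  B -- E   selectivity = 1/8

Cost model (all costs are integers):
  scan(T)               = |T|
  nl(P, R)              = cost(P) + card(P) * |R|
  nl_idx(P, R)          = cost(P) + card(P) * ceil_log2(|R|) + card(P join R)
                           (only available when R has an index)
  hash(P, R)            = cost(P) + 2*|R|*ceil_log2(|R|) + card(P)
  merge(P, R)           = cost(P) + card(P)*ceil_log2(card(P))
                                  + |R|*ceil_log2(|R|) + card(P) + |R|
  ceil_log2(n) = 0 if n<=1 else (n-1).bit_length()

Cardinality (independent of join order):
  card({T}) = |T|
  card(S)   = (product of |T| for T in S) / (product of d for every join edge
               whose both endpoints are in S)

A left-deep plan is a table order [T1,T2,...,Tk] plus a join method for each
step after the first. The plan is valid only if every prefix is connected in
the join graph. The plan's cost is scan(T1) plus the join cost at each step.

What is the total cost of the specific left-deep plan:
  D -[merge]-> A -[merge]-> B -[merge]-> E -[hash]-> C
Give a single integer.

step 1: scan D: cost=250, card=250
step 2: join A via merge
    card(P join A) = 250*100/(50) = 500
    cost = 250 + 250*8 + 100*7 + 250 + 100 = 3300
step 3: join B via merge
    card(P join B) = 500*40/(40) = 500
    cost = 3300 + 500*9 + 40*6 + 500 + 40 = 8580
step 4: join E via merge
    card(P join E) = 500*40/(8) = 2500
    cost = 8580 + 500*9 + 40*6 + 500 + 40 = 13860
step 5: join C via hash
    card(P join C) = 2500*120/(120) = 2500
    cost = 13860 + 2*120*7 + 2500 = 18040

18040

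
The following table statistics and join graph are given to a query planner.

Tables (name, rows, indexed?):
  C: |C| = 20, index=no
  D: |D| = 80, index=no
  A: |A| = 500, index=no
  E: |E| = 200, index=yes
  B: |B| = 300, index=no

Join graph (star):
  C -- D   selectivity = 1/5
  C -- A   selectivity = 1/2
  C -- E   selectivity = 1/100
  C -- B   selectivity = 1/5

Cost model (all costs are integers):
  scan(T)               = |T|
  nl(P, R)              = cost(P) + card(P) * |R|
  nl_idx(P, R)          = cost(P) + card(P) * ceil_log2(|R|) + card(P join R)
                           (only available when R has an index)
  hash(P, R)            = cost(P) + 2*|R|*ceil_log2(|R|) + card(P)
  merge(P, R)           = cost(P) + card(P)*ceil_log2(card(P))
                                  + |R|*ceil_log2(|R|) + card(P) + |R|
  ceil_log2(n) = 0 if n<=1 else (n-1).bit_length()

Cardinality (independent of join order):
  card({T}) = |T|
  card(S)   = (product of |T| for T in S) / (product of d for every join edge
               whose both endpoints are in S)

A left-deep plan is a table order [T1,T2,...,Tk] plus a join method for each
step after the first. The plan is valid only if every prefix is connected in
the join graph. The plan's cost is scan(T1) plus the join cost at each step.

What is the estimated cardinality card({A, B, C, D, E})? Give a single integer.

Tables in S: A(500), B(300), C(20), D(80), E(200)
Edges inside S: C-D(d=5), C-A(d=2), C-E(d=100), C-B(d=5)
numerator = 500 * 300 * 20 * 80 * 200 = 48000000000
denominator = 5 * 2 * 100 * 5 = 5000
card(S) = 48000000000 / 5000 = 9600000

9600000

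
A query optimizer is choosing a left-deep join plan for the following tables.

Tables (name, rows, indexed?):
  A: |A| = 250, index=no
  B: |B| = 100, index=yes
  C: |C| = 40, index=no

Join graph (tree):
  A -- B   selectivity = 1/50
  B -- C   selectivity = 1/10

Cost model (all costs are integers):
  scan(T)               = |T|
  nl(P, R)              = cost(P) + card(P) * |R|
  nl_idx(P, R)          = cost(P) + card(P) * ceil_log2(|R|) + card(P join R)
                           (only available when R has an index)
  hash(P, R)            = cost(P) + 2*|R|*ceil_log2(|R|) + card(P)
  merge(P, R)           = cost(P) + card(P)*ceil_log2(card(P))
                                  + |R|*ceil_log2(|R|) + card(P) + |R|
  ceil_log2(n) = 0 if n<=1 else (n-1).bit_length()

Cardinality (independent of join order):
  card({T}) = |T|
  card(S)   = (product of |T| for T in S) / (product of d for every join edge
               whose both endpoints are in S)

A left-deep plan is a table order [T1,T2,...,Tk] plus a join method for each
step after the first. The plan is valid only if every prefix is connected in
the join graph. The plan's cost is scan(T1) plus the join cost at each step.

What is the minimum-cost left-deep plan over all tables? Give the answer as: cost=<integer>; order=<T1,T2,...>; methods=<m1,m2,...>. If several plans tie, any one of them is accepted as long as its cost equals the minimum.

Selinger DP (subsets sized 1..n):
  {A}: scan cost=250, card=250
  {B}: scan cost=100, card=100
  {C}: scan cost=40, card=40
  {AB}: card=500; try (B,hash)→1900, (B,nl_idx)→2500, (A,merge)→3150, (B,merge)→3300, (A,hash)→4200, (A,nl)→25100 …(+1); best=1900 via (B,hash)
  {BC}: card=400; try (C,hash)→680, (B,nl_idx)→720, (B,merge)→1120, (C,merge)→1180, (B,hash)→1480, (B,nl)→4040 …(+1); best=680 via (C,hash)
  {ABC}: card=2000; try (C,hash)→2880, (A,hash)→5080, (A,merge)→6930, (C,merge)→7180, (C,nl)→21900, (A,nl)→100680; best=2880 via (C,hash)

cost=2880; order=A,B,C; methods=hash,hash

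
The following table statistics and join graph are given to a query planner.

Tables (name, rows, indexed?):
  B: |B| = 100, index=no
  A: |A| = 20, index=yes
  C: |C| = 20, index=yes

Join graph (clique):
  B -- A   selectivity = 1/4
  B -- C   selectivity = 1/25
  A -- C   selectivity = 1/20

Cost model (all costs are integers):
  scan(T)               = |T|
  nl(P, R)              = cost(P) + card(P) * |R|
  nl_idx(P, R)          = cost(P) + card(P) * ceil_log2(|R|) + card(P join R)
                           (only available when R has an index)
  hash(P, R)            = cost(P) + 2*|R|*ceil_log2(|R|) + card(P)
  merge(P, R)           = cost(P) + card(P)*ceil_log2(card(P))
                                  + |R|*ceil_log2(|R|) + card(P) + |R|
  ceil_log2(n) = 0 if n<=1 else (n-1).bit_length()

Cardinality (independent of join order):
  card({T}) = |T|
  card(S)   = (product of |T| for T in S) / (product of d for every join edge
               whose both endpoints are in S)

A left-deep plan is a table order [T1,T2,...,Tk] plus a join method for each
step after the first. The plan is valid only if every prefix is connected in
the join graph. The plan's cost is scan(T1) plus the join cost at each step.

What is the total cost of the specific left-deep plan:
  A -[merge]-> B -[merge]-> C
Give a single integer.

step 1: scan A: cost=20, card=20
step 2: join B via merge
    card(P join B) = 20*100/(4) = 500
    cost = 20 + 20*5 + 100*7 + 20 + 100 = 940
step 3: join C via merge
    card(P join C) = 500*20/(25*20) = 20
    cost = 940 + 500*9 + 20*5 + 500 + 20 = 6060

6060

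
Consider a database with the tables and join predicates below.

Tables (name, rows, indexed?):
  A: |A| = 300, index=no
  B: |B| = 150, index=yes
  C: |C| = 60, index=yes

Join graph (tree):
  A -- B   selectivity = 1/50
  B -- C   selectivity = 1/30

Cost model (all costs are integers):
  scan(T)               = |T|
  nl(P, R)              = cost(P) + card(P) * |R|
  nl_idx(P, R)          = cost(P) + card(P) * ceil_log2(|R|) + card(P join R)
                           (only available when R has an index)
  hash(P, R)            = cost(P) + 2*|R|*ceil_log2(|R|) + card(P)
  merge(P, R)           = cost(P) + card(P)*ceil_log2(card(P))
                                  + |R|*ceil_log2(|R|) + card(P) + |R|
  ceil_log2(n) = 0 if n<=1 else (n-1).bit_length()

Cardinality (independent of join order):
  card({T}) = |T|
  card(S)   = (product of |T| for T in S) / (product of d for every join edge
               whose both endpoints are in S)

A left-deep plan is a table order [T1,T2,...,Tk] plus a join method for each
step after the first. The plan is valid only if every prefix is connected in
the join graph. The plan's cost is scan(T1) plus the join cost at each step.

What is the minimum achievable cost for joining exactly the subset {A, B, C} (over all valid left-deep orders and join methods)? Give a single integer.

Selinger DP over subsets of {A,B,C}:
  {A}: scan cost=300, card=300
  {B}: scan cost=150, card=150
  {C}: scan cost=60, card=60
  {AB}: card=900; try (B,hash)→3000, (B,nl_idx)→3600, (A,merge)→4500, (B,merge)→4650, (A,hash)→5700, (A,nl)→45150 …(+1); best=3000 via (B,hash)
  {BC}: card=300; try (B,nl_idx)→840, (C,hash)→1020, (C,nl_idx)→1350, (B,merge)→1830, (C,merge)→1920, (B,hash)→2520 …(+2); best=840 via (B,nl_idx)
  {ABC}: card=1800; try (C,hash)→4620, (A,hash)→6540, (A,merge)→6840, (C,nl_idx)→10200, (C,merge)→13320, (C,nl)→57000 …(+1); best=4620 via (C,hash)

4620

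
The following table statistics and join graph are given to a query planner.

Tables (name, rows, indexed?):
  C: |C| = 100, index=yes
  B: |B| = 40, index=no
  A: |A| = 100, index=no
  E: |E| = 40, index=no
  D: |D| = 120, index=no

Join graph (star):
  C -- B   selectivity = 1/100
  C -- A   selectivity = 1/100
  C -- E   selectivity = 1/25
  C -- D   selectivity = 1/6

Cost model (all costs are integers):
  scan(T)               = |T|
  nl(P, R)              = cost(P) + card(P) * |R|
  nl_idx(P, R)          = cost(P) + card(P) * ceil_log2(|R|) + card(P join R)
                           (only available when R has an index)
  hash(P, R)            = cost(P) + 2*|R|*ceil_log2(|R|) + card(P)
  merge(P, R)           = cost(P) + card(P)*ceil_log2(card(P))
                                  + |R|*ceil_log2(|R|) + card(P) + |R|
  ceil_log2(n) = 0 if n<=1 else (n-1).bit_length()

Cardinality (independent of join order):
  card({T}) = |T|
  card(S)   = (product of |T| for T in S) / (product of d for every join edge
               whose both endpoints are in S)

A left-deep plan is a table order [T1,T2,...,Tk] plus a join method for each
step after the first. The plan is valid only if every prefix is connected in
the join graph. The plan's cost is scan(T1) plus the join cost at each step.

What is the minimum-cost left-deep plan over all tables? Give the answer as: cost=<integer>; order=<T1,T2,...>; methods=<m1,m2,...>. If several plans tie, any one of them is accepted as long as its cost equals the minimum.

Selinger DP (subsets sized 1..n):
  {C}: scan cost=100, card=100
  {B}: scan cost=40, card=40
  {A}: scan cost=100, card=100
  {E}: scan cost=40, card=40
  {D}: scan cost=120, card=120
  {BC}: card=40; try (C,nl_idx)→360, (B,hash)→680, (C,merge)→1120, (B,merge)→1180, (C,hash)→1480, (C,nl)→4040 …(+1); best=360 via (C,nl_idx)
  {AC}: card=100; try (C,nl_idx)→900, (C,hash)→1600, (A,hash)→1600, (C,merge)→1700, (A,merge)→1700, (C,nl)→10100 …(+1); best=900 via (C,nl_idx)
  {CE}: card=160; try (C,nl_idx)→480, (E,hash)→680, (C,merge)→1120, (E,merge)→1180, (C,hash)→1480, (C,nl)→4040 …(+1); best=480 via (C,nl_idx)
  {CD}: card=2000; try (C,hash)→1640, (D,merge)→1860, (D,hash)→1880, (C,merge)→1880, (C,nl_idx)→2960, (D,nl)→12100 …(+1); best=1640 via (C,hash)
  {ABC}: card=40; try (A,merge)→1440, (B,hash)→1480, (A,hash)→1800, (B,merge)→1980, (A,nl)→4360, (B,nl)→4900; best=1440 via (A,merge)
  {BCE}: card=64; try (E,hash)→880, (E,merge)→920, (B,hash)→1120, (E,nl)→1960, (B,merge)→2200, (B,nl)→6880; best=880 via (E,hash)
  {BCD}: card=800; try (D,merge)→1600, (D,hash)→2080, (B,hash)→4120, (D,nl)→5160, (B,merge)→25920, (B,nl)→81640; best=1600 via (D,merge)
  {ACE}: card=160; try (E,hash)→1480, (E,merge)→1980, (A,hash)→2040, (A,merge)→2720, (E,nl)→4900, (A,nl)→16480; best=1480 via (E,hash)
  {ACD}: card=2000; try (D,merge)→2660, (D,hash)→2680, (A,hash)→5040, (D,nl)→12900, (A,merge)→26440, (A,nl)→201640; best=2660 via (D,merge)
  {CDE}: card=3200; try (D,hash)→2320, (D,merge)→2880, (E,hash)→4120, (D,nl)→19680, (E,merge)→25920, (E,nl)→81640; best=2320 via (D,hash)
  {ABCE}: card=64; try (E,hash)→1960, (E,merge)→2000, (B,hash)→2120, (A,merge)→2128, (A,hash)→2344, (E,nl)→3040 …(+3); best=1960 via (E,hash)
  {ABCD}: card=800; try (D,merge)→2680, (D,hash)→3160, (A,hash)→3800, (B,hash)→5140, (D,nl)→6240, (A,merge)→11200 …(+3); best=2680 via (D,merge)
  {BCDE}: card=1280; try (D,merge)→2288, (D,hash)→2624, (E,hash)→2880, (B,hash)→6000, (D,nl)→8560, (E,merge)→10680 …(+3); best=2288 via (D,merge)
  {ACDE}: card=3200; try (D,hash)→3320, (D,merge)→3880, (E,hash)→5140, (A,hash)→6920, (D,nl)→20680, (E,merge)→26940 …(+3); best=3320 via (D,hash)
  {ABCDE}: card=1280; try (D,merge)→3368, (D,hash)→3704, (E,hash)→3960, (A,hash)→4968, (B,hash)→7000, (D,nl)→9640 …(+6); best=3368 via (D,merge)

cost=3368; order=B,C,A,E,D; methods=nl_idx,merge,hash,merge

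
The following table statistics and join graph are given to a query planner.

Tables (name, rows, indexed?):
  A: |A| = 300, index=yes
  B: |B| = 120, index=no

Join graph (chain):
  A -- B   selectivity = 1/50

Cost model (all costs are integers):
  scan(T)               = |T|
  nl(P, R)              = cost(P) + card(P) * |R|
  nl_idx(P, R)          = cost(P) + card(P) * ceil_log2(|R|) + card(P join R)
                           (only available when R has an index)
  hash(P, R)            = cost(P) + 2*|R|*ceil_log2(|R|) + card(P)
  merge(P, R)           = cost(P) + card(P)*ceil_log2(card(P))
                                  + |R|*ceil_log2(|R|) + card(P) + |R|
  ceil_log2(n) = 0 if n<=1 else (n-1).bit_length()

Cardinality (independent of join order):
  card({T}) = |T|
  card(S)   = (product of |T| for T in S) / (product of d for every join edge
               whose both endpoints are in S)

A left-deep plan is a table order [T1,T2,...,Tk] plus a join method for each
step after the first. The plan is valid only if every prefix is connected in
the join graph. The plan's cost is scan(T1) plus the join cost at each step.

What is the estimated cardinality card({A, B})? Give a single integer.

720

Tables in S: A(300), B(120)
Edges inside S: A-B(d=50)
numerator = 300 * 120 = 36000
denominator = 50 = 50
card(S) = 36000 / 50 = 720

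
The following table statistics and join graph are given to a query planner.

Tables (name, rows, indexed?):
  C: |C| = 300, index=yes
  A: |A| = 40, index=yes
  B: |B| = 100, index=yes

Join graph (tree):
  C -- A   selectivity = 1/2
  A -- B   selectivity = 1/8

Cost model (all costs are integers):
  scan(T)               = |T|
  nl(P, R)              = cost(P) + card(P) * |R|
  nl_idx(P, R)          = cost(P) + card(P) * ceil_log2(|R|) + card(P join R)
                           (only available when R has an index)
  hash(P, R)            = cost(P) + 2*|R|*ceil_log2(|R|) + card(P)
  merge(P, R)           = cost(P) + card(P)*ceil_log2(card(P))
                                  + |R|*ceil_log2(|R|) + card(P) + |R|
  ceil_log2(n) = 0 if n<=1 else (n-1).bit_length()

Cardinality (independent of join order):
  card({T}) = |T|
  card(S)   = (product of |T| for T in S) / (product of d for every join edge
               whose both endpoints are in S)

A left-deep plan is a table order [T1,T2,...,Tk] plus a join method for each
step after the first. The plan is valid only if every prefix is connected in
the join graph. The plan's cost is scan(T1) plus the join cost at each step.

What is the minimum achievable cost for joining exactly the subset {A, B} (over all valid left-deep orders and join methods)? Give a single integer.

680

Selinger DP over subsets of {A,B}:
  {A}: scan cost=40, card=40
  {B}: scan cost=100, card=100
  {AB}: card=500; try (A,hash)→680, (B,nl_idx)→820, (B,merge)→1120, (A,merge)→1180, (A,nl_idx)→1200, (B,hash)→1480 …(+2); best=680 via (A,hash)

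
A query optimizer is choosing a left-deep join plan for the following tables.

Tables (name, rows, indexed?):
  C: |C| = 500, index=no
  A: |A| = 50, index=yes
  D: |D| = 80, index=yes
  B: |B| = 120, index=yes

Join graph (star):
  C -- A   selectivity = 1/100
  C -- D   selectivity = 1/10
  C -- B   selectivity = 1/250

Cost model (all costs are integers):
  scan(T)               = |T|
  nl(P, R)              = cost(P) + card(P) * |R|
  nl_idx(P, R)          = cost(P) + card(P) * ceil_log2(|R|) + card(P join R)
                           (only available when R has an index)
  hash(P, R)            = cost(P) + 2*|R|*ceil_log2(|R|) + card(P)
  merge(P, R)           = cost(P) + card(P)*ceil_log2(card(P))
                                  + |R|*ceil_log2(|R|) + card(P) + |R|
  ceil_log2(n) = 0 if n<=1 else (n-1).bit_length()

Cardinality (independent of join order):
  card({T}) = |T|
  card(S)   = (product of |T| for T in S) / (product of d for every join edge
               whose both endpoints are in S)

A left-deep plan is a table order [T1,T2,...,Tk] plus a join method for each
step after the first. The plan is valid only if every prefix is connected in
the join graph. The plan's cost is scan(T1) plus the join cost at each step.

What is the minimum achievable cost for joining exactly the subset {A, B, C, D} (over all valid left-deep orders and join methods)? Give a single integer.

4710

Selinger DP over subsets of {A,B,C,D}:
  {C}: scan cost=500, card=500
  {A}: scan cost=50, card=50
  {D}: scan cost=80, card=80
  {B}: scan cost=120, card=120
  {AC}: card=250; try (A,hash)→1600, (A,nl_idx)→3750, (C,merge)→5400, (A,merge)→5850, (C,hash)→9100, (C,nl)→25050 …(+1); best=1600 via (A,hash)
  {CD}: card=4000; try (D,hash)→2120, (C,merge)→5720, (D,merge)→6140, (D,nl_idx)→8000, (C,hash)→9160, (C,nl)→40080 …(+1); best=2120 via (D,hash)
  {BC}: card=240; try (B,hash)→2680, (B,nl_idx)→4240, (C,merge)→6080, (B,merge)→6460, (C,hash)→9240, (C,nl)→60120 …(+1); best=2680 via (B,hash)
  {ACD}: card=2000; try (D,hash)→2970, (D,merge)→4490, (D,nl_idx)→5350, (A,hash)→6720, (D,nl)→21600, (A,nl_idx)→28120 …(+2); best=2970 via (D,hash)
  {ABC}: card=120; try (B,nl_idx)→3470, (A,hash)→3520, (B,hash)→3530, (A,nl_idx)→4240, (B,merge)→4810, (A,merge)→5190 …(+2); best=3470 via (B,nl_idx)
  {BCD}: card=1920; try (D,hash)→4040, (D,merge)→5480, (D,nl_idx)→6280, (B,hash)→7800, (D,nl)→21880, (B,nl_idx)→32040 …(+2); best=4040 via (D,hash)
  {ABCD}: card=960; try (D,hash)→4710, (D,merge)→5070, (D,nl_idx)→5270, (A,hash)→6560, (B,hash)→6650, (D,nl)→13070 …(+6); best=4710 via (D,hash)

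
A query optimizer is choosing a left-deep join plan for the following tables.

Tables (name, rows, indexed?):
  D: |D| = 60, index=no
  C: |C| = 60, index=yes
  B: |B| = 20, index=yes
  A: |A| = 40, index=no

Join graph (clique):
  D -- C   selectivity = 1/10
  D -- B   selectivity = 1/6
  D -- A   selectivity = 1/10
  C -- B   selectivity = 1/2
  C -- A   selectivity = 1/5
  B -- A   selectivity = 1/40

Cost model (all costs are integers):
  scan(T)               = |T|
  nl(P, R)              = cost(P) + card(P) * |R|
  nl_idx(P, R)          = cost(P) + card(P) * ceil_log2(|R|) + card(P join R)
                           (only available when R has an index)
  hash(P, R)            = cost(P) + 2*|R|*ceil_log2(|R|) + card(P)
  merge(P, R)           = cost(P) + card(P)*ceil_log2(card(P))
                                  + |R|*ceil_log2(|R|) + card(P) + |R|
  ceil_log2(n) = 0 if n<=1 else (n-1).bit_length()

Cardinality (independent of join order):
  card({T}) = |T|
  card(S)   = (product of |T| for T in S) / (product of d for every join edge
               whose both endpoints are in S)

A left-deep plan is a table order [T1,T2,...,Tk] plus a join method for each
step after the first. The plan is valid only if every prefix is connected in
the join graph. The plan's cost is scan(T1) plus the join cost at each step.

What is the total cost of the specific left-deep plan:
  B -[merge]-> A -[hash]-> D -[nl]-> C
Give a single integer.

step 1: scan B: cost=20, card=20
step 2: join A via merge
    card(P join A) = 20*40/(40) = 20
    cost = 20 + 20*5 + 40*6 + 20 + 40 = 420
step 3: join D via hash
    card(P join D) = 20*60/(6*10) = 20
    cost = 420 + 2*60*6 + 20 = 1160
step 4: join C via nl
    card(P join C) = 20*60/(10*2*5) = 12
    cost = 1160 + 20*60 = 2360

2360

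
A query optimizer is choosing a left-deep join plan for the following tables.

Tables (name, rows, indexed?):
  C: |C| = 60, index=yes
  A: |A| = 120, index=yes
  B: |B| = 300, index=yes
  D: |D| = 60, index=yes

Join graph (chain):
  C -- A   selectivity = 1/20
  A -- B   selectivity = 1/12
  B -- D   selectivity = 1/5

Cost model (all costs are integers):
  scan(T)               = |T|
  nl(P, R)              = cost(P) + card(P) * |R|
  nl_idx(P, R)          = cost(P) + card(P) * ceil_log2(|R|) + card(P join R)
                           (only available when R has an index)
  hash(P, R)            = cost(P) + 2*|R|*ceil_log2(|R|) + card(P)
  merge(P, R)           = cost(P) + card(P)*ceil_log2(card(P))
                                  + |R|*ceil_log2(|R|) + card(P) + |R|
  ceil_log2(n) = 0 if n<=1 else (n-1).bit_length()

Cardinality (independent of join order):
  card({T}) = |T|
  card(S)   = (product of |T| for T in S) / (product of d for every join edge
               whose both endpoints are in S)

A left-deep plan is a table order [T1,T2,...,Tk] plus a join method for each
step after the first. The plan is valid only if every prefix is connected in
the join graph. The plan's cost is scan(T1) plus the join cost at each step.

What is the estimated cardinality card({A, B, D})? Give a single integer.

Tables in S: A(120), B(300), D(60)
Edges inside S: A-B(d=12), B-D(d=5)
numerator = 120 * 300 * 60 = 2160000
denominator = 12 * 5 = 60
card(S) = 2160000 / 60 = 36000

36000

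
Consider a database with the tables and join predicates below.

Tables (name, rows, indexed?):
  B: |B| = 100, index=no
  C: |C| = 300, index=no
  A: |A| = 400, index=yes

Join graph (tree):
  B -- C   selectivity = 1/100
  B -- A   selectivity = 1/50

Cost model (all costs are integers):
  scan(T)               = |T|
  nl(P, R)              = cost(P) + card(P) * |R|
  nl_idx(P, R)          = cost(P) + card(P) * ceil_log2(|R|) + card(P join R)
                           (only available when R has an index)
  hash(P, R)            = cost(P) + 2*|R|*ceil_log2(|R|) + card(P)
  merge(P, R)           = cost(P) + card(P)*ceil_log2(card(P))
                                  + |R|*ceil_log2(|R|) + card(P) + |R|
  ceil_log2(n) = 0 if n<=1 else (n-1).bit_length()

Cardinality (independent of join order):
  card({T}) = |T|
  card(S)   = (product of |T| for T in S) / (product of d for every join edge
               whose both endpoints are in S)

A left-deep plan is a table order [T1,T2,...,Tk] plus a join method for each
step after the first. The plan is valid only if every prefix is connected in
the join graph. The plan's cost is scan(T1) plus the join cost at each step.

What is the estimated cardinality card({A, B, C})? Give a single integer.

2400

Tables in S: A(400), B(100), C(300)
Edges inside S: B-C(d=100), B-A(d=50)
numerator = 400 * 100 * 300 = 12000000
denominator = 100 * 50 = 5000
card(S) = 12000000 / 5000 = 2400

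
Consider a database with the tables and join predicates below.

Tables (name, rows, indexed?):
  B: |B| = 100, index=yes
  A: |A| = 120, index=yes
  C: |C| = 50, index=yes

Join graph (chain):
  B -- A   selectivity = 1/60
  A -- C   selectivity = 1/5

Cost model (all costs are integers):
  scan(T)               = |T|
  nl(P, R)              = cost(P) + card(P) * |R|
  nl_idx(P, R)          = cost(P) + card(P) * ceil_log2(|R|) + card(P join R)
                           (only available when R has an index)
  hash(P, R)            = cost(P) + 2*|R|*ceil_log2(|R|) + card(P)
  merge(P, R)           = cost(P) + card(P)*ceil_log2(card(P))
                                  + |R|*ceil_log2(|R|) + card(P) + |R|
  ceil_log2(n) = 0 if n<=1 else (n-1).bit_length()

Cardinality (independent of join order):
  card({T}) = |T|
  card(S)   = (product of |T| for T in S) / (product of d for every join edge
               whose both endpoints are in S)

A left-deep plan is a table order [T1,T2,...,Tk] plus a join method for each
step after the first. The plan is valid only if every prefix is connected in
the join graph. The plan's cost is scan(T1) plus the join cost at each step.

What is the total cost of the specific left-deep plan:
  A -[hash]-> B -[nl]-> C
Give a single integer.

step 1: scan A: cost=120, card=120
step 2: join B via hash
    card(P join B) = 120*100/(60) = 200
    cost = 120 + 2*100*7 + 120 = 1640
step 3: join C via nl
    card(P join C) = 200*50/(5) = 2000
    cost = 1640 + 200*50 = 11640

11640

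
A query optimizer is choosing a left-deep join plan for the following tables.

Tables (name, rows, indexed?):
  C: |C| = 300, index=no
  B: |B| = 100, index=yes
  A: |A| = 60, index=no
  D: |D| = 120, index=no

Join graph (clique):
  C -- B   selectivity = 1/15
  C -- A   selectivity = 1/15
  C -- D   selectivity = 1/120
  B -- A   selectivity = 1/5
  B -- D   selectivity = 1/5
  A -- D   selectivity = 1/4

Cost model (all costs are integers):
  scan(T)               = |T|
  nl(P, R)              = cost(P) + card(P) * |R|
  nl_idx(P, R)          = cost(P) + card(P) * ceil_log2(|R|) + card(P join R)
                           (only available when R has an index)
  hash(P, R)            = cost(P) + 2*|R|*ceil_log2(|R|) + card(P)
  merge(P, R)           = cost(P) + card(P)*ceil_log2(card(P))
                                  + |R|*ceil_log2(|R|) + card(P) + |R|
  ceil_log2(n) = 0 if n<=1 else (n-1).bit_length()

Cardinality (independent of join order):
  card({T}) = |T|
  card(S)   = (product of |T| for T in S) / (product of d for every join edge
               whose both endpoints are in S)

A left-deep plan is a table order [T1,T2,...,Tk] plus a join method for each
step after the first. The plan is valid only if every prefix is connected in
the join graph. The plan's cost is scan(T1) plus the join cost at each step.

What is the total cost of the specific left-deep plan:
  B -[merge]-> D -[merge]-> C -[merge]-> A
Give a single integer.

step 1: scan B: cost=100, card=100
step 2: join D via merge
    card(P join D) = 100*120/(5) = 2400
    cost = 100 + 100*7 + 120*7 + 100 + 120 = 1860
step 3: join C via merge
    card(P join C) = 2400*300/(15*120) = 400
    cost = 1860 + 2400*12 + 300*9 + 2400 + 300 = 36060
step 4: join A via merge
    card(P join A) = 400*60/(15*5*4) = 80
    cost = 36060 + 400*9 + 60*6 + 400 + 60 = 40480

40480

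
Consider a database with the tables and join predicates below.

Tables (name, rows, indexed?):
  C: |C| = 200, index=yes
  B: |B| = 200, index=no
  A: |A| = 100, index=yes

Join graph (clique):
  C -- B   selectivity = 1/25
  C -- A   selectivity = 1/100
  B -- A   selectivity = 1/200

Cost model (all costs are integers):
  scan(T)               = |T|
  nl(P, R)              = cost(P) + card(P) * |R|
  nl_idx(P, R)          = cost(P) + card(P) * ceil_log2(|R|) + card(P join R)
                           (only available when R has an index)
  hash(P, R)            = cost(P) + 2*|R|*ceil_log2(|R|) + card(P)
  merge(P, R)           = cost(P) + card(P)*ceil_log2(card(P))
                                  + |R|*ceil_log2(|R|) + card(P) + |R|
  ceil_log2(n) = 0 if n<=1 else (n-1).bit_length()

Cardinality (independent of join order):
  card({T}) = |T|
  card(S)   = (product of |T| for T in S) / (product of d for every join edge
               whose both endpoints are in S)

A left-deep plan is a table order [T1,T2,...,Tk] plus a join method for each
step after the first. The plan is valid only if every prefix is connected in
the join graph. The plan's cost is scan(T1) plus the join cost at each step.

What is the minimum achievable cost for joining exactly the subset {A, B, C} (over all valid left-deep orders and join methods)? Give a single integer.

Selinger DP over subsets of {A,B,C}:
  {C}: scan cost=200, card=200
  {B}: scan cost=200, card=200
  {A}: scan cost=100, card=100
  {BC}: card=1600; try (C,nl_idx)→3400, (C,hash)→3600, (B,hash)→3600, (C,merge)→3800, (B,merge)→3800, (C,nl)→40200 …(+1); best=3400 via (C,nl_idx)
  {AC}: card=200; try (C,nl_idx)→1100, (A,hash)→1800, (A,nl_idx)→1800, (C,merge)→2700, (A,merge)→2800, (C,hash)→3400 …(+2); best=1100 via (C,nl_idx)
  {AB}: card=100; try (A,nl_idx)→1700, (A,hash)→1800, (B,merge)→2700, (A,merge)→2800, (B,hash)→3400, (B,nl)→20100 …(+1); best=1700 via (A,nl_idx)
  {ABC}: card=8; try (C,nl_idx)→2508, (C,merge)→4300, (B,hash)→4500, (B,merge)→4700, (C,hash)→5000, (A,hash)→6400 …(+5); best=2508 via (C,nl_idx)

2508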